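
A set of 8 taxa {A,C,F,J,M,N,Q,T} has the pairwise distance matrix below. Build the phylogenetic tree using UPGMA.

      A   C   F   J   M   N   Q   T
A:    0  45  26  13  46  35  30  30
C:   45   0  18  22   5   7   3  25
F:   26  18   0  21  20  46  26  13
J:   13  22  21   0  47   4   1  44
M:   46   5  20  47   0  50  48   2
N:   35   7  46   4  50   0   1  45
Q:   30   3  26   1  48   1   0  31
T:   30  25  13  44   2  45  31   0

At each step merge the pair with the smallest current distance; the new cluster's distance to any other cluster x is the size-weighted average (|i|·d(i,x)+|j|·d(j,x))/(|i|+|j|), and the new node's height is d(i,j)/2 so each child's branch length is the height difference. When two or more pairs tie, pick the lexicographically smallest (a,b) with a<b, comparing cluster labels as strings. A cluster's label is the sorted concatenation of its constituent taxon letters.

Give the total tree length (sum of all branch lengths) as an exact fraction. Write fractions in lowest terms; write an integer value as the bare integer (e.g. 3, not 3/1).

2623/40

1. join J+Q (d=1) ⇒ JQ; edges |J|=1/2, |Q|=1/2
  updated: d(A,JQ)=43/2, d(C,JQ)=25/2, d(F,JQ)=47/2, d(JQ,M)=95/2, d(JQ,N)=5/2, d(JQ,T)=75/2
2. join M+T (d=2) ⇒ MT; edges |M|=1, |T|=1
  updated: d(A,MT)=38, d(C,MT)=15, d(F,MT)=33/2, d(JQ,MT)=85/2, d(MT,N)=95/2
3. join JQ+N (d=5/2) ⇒ JNQ; edges |JQ|=3/4, |N|=5/4
  updated: d(A,JNQ)=26, d(C,JNQ)=32/3, d(F,JNQ)=31, d(JNQ,MT)=265/6
4. join C+JNQ (d=32/3) ⇒ CJNQ; edges |C|=16/3, |JNQ|=49/12
  updated: d(A,CJNQ)=123/4, d(CJNQ,F)=111/4, d(CJNQ,MT)=295/8
5. join F+MT (d=33/2) ⇒ FMT; edges |F|=33/4, |MT|=29/4
  updated: d(A,FMT)=34, d(CJNQ,FMT)=203/6
6. join A+CJNQ (d=123/4) ⇒ ACJNQ; edges |A|=123/8, |CJNQ|=241/24
  updated: d(ACJNQ,FMT)=508/15
7. join ACJNQ+FMT (d=508/15) ⇒ ACFJMNQT; edges |ACJNQ|=187/120, |FMT|=521/60
final tree: ((A:123/8,(C:16/3,((J:1/2,Q:1/2):3/4,N:5/4):49/12):241/24):187/120,(F:33/4,(M:1,T:1):29/4):521/60)
total length: 2623/40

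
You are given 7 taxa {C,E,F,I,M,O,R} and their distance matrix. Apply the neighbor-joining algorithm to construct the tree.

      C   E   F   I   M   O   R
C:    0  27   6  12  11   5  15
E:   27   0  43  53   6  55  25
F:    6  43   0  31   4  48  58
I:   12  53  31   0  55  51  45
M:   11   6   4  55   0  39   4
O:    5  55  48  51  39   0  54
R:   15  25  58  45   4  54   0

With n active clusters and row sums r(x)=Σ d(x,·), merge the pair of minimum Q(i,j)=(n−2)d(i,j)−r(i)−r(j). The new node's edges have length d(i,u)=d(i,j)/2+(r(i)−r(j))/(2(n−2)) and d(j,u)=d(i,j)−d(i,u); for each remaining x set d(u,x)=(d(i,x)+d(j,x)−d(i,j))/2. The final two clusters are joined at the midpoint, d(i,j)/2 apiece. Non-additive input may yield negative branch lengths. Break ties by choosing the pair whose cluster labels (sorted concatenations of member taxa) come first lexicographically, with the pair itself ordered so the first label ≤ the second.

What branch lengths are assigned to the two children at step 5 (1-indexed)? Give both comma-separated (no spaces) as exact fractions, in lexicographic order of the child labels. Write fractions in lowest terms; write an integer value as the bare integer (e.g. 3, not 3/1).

17/16,-107/16

1. join C+O (d=5, Q=-303) ⇒ CO; edges |C|=-151/10, |O|=201/10
  updated: d(CO,E)=77/2, d(CO,F)=49/2, d(CO,I)=29, d(CO,M)=45/2, d(CO,R)=32
2. join F+I (d=31, Q=-499/2) ⇒ FI; edges |F|=143/16, |I|=353/16
  updated: d(CO,FI)=45/4, d(E,FI)=65/2, d(FI,M)=14, d(FI,R)=36
3. join CO+FI (d=45/4, Q=-657/4) ⇒ CFIO; edges |CO|=59/8, |FI|=31/8
  updated: d(CFIO,E)=239/8, d(CFIO,M)=101/8, d(CFIO,R)=227/8
4. join CFIO+E (d=239/8, Q=-72) ⇒ CEFIO; edges |CFIO|=279/16, |E|=199/16
  updated: d(CEFIO,M)=-45/8, d(CEFIO,R)=47/4
5. join CEFIO+M (d=-45/8, Q=-81/8) ⇒ CEFIMO; edges |CEFIO|=17/16, |M|=-107/16
  updated: d(CEFIMO,R)=171/16
6. join CEFIMO+R (d=171/16) ⇒ CEFIMOR; edges |CEFIMO|=171/32, |R|=171/32
final tree: (((((C:-151/10,O:201/10):59/8,(F:143/16,I:353/16):31/8):279/16,E:199/16):17/16,M:-107/16):171/32,R:171/32)
total length: 1315/16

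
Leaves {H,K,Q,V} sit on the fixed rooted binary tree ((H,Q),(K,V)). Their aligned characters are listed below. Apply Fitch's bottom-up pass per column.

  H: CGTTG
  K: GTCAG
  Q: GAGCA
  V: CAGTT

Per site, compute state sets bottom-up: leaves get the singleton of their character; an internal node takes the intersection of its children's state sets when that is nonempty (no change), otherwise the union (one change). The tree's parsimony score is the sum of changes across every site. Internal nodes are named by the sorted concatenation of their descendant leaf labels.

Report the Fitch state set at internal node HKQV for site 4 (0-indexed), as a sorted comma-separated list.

site 0, node HQ: H={C} ∪ Q={G} → {C,G} (+1)
site 0, node KV: K={G} ∪ V={C} → {C,G} (+1)
site 0, node HKQV: HQ={C,G} ∩ KV={C,G} → {C,G} (+0)
site 1, node HQ: H={G} ∪ Q={A} → {A,G} (+1)
site 1, node KV: K={T} ∪ V={A} → {A,T} (+1)
site 1, node HKQV: HQ={A,G} ∩ KV={A,T} → {A} (+0)
site 2, node HQ: H={T} ∪ Q={G} → {G,T} (+1)
site 2, node KV: K={C} ∪ V={G} → {C,G} (+1)
site 2, node HKQV: HQ={G,T} ∩ KV={C,G} → {G} (+0)
site 3, node HQ: H={T} ∪ Q={C} → {C,T} (+1)
site 3, node KV: K={A} ∪ V={T} → {A,T} (+1)
site 3, node HKQV: HQ={C,T} ∩ KV={A,T} → {T} (+0)
site 4, node HQ: H={G} ∪ Q={A} → {A,G} (+1)
site 4, node KV: K={G} ∪ V={T} → {G,T} (+1)
site 4, node HKQV: HQ={A,G} ∩ KV={G,T} → {G} (+0)
per-site changes: [2, 2, 2, 2, 2]; total = 10

G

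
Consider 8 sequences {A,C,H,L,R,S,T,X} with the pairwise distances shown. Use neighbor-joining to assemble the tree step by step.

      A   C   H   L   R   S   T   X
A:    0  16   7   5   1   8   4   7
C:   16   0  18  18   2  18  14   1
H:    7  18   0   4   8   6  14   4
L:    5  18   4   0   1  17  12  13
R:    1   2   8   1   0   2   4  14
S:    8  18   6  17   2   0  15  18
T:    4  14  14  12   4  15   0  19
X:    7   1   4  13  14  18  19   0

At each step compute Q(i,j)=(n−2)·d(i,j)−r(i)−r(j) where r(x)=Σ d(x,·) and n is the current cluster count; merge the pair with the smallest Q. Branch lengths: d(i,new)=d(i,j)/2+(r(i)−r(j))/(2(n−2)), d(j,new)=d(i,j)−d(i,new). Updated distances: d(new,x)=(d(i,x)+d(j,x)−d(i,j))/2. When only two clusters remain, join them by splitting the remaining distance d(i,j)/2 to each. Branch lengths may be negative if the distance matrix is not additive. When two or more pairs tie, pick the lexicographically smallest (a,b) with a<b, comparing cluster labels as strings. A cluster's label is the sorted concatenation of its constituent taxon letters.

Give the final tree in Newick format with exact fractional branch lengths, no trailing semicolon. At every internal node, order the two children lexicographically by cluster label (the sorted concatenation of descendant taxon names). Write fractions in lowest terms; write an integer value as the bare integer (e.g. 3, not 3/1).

step 1: merge (C,X) at d=1, Q=-157; branch lengths C→17/12, X→-5/12; new cluster CX
  updated: d(A,CX)=11, d(CX,H)=21/2, d(CX,L)=15, d(CX,R)=15/2, d(CX,S)=35/2, d(CX,T)=16
step 2: merge (H,S) at d=6, Q=-85; branch lengths H→7/5, S→23/5; new cluster HS
  updated: d(A,HS)=9/2, d(CX,HS)=11, d(HS,L)=15/2, d(HS,R)=2, d(HS,T)=23/2
step 3: merge (A,T) at d=4, Q=-57; branch lengths A→-3/4, T→19/4; new cluster AT
  updated: d(AT,CX)=23/2, d(AT,HS)=6, d(AT,L)=13/2, d(AT,R)=1/2
step 4: merge (CX,HS) at d=11, Q=-77/2; branch lengths CX→103/12, HS→29/12; new cluster CHSX
  updated: d(AT,CHSX)=13/4, d(CHSX,L)=23/4, d(CHSX,R)=-3/4
step 5: merge (AT,CHSX) at d=13/4, Q=-12; branch lengths AT→17/8, CHSX→9/8; new cluster ACHSTX
  updated: d(ACHSTX,L)=9/2, d(ACHSTX,R)=-7/4
step 6: merge (ACHSTX,L) at d=9/2, Q=-15/4; branch lengths ACHSTX→7/8, L→29/8; new cluster ACHLSTX
  updated: d(ACHLSTX,R)=-21/8
step 7: merge (ACHLSTX,R) at d=-21/8; branch lengths ACHLSTX→-21/16, R→-21/16; new cluster ACHLRSTX
final tree: ((((A:-3/4,T:19/4):17/8,((C:17/12,X:-5/12):103/12,(H:7/5,S:23/5):29/12):9/8):7/8,L:29/8):-21/16,R:-21/16)
total length: 217/8

((((A:-3/4,T:19/4):17/8,((C:17/12,X:-5/12):103/12,(H:7/5,S:23/5):29/12):9/8):7/8,L:29/8):-21/16,R:-21/16)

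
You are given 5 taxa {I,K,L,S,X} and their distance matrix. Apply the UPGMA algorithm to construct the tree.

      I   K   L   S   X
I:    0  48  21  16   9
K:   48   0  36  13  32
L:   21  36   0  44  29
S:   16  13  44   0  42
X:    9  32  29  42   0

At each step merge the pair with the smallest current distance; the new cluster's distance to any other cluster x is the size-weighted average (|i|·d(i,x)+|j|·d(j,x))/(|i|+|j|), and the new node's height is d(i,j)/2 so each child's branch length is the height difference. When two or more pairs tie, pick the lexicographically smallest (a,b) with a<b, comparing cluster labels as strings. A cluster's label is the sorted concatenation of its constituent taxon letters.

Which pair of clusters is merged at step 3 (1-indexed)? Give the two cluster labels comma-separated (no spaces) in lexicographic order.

iteration 1: select I,X (d=9); attach at lengths (9/2, 9/2); label the merged cluster IX
  updated: d(IX,K)=40, d(IX,L)=25, d(IX,S)=29
iteration 2: select K,S (d=13); attach at lengths (13/2, 13/2); label the merged cluster KS
  updated: d(IX,KS)=69/2, d(KS,L)=40
iteration 3: select IX,L (d=25); attach at lengths (8, 25/2); label the merged cluster ILX
  updated: d(ILX,KS)=109/3
iteration 4: select ILX,KS (d=109/3); attach at lengths (17/3, 35/3); label the merged cluster IKLSX
final tree: (((I:9/2,X:9/2):8,L:25/2):17/3,(K:13/2,S:13/2):35/3)
total length: 359/6

IX,L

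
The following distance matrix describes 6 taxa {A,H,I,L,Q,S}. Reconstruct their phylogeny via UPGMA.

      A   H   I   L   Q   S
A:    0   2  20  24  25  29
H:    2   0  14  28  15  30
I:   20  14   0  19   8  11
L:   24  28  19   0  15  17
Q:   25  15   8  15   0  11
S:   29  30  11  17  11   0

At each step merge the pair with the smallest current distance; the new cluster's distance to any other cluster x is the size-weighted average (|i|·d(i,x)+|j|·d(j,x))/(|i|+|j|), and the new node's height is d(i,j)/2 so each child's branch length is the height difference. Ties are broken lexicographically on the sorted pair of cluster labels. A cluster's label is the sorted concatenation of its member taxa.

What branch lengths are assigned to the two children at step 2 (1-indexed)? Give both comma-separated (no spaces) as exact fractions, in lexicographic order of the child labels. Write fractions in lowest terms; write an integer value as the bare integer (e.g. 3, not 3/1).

1. join A+H (d=2) ⇒ AH; edges |A|=1, |H|=1
  updated: d(AH,I)=17, d(AH,L)=26, d(AH,Q)=20, d(AH,S)=59/2
2. join I+Q (d=8) ⇒ IQ; edges |I|=4, |Q|=4
  updated: d(AH,IQ)=37/2, d(IQ,L)=17, d(IQ,S)=11
3. join IQ+S (d=11) ⇒ IQS; edges |IQ|=3/2, |S|=11/2
  updated: d(AH,IQS)=133/6, d(IQS,L)=17
4. join IQS+L (d=17) ⇒ ILQS; edges |IQS|=3, |L|=17/2
  updated: d(AH,ILQS)=185/8
5. join AH+ILQS (d=185/8) ⇒ AHILQS; edges |AH|=169/16, |ILQS|=49/16
final tree: ((A:1,H:1):169/16,(((I:4,Q:4):3/2,S:11/2):3,L:17/2):49/16)
total length: 337/8

4,4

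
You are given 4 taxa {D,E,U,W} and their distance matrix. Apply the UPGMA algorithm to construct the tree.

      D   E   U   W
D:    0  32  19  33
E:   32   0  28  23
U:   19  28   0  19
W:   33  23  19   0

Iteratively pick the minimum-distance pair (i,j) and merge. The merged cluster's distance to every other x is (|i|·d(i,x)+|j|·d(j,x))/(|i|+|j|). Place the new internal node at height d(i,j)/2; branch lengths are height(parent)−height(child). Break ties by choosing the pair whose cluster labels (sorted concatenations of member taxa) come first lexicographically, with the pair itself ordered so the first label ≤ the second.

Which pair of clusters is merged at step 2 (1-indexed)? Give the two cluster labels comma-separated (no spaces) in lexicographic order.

step 1: merge (D,U) at d=19; branch lengths D→19/2, U→19/2; new cluster DU
  updated: d(DU,E)=30, d(DU,W)=26
step 2: merge (E,W) at d=23; branch lengths E→23/2, W→23/2; new cluster EW
  updated: d(DU,EW)=28
step 3: merge (DU,EW) at d=28; branch lengths DU→9/2, EW→5/2; new cluster DEUW
final tree: ((D:19/2,U:19/2):9/2,(E:23/2,W:23/2):5/2)
total length: 49

E,W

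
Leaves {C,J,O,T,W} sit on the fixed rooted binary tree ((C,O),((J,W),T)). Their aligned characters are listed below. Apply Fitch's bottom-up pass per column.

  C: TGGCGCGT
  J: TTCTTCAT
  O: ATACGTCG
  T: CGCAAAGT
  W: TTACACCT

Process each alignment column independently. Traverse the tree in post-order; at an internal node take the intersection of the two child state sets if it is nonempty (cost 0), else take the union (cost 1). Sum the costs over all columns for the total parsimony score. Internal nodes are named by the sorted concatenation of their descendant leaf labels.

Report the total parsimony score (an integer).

17

site 0, node CO: C={T} ∪ O={A} → {A,T} (+1)
site 0, node JW: J={T} ∩ W={T} → {T} (+0)
site 0, node JTW: JW={T} ∪ T={C} → {C,T} (+1)
site 0, node CJOTW: CO={A,T} ∩ JTW={C,T} → {T} (+0)
site 1, node CO: C={G} ∪ O={T} → {G,T} (+1)
site 1, node JW: J={T} ∩ W={T} → {T} (+0)
site 1, node JTW: JW={T} ∪ T={G} → {G,T} (+1)
site 1, node CJOTW: CO={G,T} ∩ JTW={G,T} → {G,T} (+0)
site 2, node CO: C={G} ∪ O={A} → {A,G} (+1)
site 2, node JW: J={C} ∪ W={A} → {A,C} (+1)
site 2, node JTW: JW={A,C} ∩ T={C} → {C} (+0)
site 2, node CJOTW: CO={A,G} ∪ JTW={C} → {A,C,G} (+1)
site 3, node CO: C={C} ∩ O={C} → {C} (+0)
site 3, node JW: J={T} ∪ W={C} → {C,T} (+1)
site 3, node JTW: JW={C,T} ∪ T={A} → {A,C,T} (+1)
site 3, node CJOTW: CO={C} ∩ JTW={A,C,T} → {C} (+0)
site 4, node CO: C={G} ∩ O={G} → {G} (+0)
site 4, node JW: J={T} ∪ W={A} → {A,T} (+1)
site 4, node JTW: JW={A,T} ∩ T={A} → {A} (+0)
site 4, node CJOTW: CO={G} ∪ JTW={A} → {A,G} (+1)
site 5, node CO: C={C} ∪ O={T} → {C,T} (+1)
site 5, node JW: J={C} ∩ W={C} → {C} (+0)
site 5, node JTW: JW={C} ∪ T={A} → {A,C} (+1)
site 5, node CJOTW: CO={C,T} ∩ JTW={A,C} → {C} (+0)
site 6, node CO: C={G} ∪ O={C} → {C,G} (+1)
site 6, node JW: J={A} ∪ W={C} → {A,C} (+1)
site 6, node JTW: JW={A,C} ∪ T={G} → {A,C,G} (+1)
site 6, node CJOTW: CO={C,G} ∩ JTW={A,C,G} → {C,G} (+0)
site 7, node CO: C={T} ∪ O={G} → {G,T} (+1)
site 7, node JW: J={T} ∩ W={T} → {T} (+0)
site 7, node JTW: JW={T} ∩ T={T} → {T} (+0)
site 7, node CJOTW: CO={G,T} ∩ JTW={T} → {T} (+0)
per-site changes: [2, 2, 3, 2, 2, 2, 3, 1]; total = 17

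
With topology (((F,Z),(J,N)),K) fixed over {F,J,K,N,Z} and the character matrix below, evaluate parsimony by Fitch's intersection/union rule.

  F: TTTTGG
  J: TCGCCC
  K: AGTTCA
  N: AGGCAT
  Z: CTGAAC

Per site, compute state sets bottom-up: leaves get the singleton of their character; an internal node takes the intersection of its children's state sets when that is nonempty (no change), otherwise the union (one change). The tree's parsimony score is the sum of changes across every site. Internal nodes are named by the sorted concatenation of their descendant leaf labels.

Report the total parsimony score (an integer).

site 0, node FZ: F={T} ∪ Z={C} → {C,T} (+1)
site 0, node JN: J={T} ∪ N={A} → {A,T} (+1)
site 0, node FJNZ: FZ={C,T} ∩ JN={A,T} → {T} (+0)
site 0, node FJKNZ: FJNZ={T} ∪ K={A} → {A,T} (+1)
site 1, node FZ: F={T} ∩ Z={T} → {T} (+0)
site 1, node JN: J={C} ∪ N={G} → {C,G} (+1)
site 1, node FJNZ: FZ={T} ∪ JN={C,G} → {C,G,T} (+1)
site 1, node FJKNZ: FJNZ={C,G,T} ∩ K={G} → {G} (+0)
site 2, node FZ: F={T} ∪ Z={G} → {G,T} (+1)
site 2, node JN: J={G} ∩ N={G} → {G} (+0)
site 2, node FJNZ: FZ={G,T} ∩ JN={G} → {G} (+0)
site 2, node FJKNZ: FJNZ={G} ∪ K={T} → {G,T} (+1)
site 3, node FZ: F={T} ∪ Z={A} → {A,T} (+1)
site 3, node JN: J={C} ∩ N={C} → {C} (+0)
site 3, node FJNZ: FZ={A,T} ∪ JN={C} → {A,C,T} (+1)
site 3, node FJKNZ: FJNZ={A,C,T} ∩ K={T} → {T} (+0)
site 4, node FZ: F={G} ∪ Z={A} → {A,G} (+1)
site 4, node JN: J={C} ∪ N={A} → {A,C} (+1)
site 4, node FJNZ: FZ={A,G} ∩ JN={A,C} → {A} (+0)
site 4, node FJKNZ: FJNZ={A} ∪ K={C} → {A,C} (+1)
site 5, node FZ: F={G} ∪ Z={C} → {C,G} (+1)
site 5, node JN: J={C} ∪ N={T} → {C,T} (+1)
site 5, node FJNZ: FZ={C,G} ∩ JN={C,T} → {C} (+0)
site 5, node FJKNZ: FJNZ={C} ∪ K={A} → {A,C} (+1)
per-site changes: [3, 2, 2, 2, 3, 3]; total = 15

15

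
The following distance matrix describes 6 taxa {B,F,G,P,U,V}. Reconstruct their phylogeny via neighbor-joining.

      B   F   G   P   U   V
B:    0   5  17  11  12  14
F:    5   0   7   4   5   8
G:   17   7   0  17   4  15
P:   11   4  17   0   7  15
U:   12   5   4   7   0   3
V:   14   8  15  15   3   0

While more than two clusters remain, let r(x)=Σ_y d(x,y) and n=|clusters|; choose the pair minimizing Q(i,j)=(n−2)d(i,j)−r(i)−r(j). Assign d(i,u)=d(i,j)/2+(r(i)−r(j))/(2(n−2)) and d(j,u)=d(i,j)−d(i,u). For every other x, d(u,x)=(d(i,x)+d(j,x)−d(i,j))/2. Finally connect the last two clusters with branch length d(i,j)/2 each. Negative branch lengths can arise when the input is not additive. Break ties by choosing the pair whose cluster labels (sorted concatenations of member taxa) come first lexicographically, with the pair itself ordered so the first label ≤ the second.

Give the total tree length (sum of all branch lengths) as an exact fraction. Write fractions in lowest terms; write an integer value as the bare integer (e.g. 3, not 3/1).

iteration 1: select G,U (d=4, Q=-75); attach at lengths (45/8, -13/8); label the merged cluster GU
  updated: d(B,GU)=25/2, d(F,GU)=4, d(GU,P)=10, d(GU,V)=7
iteration 2: select GU,V (d=7, Q=-113/2); attach at lengths (7/4, 21/4); label the merged cluster GUV
  updated: d(B,GUV)=39/4, d(F,GUV)=5/2, d(GUV,P)=9
iteration 3: select B,P (d=11, Q=-111/4); attach at lengths (95/16, 81/16); label the merged cluster BP
  updated: d(BP,F)=-1, d(BP,GUV)=31/8
iteration 4: select BP,F (d=-1, Q=-43/8); attach at lengths (3/16, -19/16); label the merged cluster BFP
  updated: d(BFP,GUV)=59/16
iteration 5: select BFP,GUV (d=59/16); attach at lengths (59/32, 59/32); label the merged cluster BFGPUV
final tree: (((B:95/16,P:81/16):3/16,F:-19/16):59/32,((G:45/8,U:-13/8):7/4,V:21/4):59/32)
total length: 395/16

395/16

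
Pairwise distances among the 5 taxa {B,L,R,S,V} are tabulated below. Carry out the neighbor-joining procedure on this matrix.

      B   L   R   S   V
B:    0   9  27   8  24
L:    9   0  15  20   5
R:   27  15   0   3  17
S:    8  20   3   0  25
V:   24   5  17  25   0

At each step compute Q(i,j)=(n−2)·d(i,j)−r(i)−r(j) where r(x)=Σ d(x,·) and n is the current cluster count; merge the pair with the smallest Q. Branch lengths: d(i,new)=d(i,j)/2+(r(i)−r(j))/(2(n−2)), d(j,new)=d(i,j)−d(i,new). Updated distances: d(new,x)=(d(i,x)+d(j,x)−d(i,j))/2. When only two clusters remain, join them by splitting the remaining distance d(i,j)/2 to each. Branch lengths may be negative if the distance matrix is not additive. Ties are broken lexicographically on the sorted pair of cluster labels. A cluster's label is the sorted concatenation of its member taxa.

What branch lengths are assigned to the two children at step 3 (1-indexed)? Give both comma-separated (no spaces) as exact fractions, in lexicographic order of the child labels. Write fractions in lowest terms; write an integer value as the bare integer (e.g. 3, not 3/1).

step 1: merge (R,S) at d=3, Q=-109; branch lengths R→5/2, S→1/2; new cluster RS
  updated: d(B,RS)=16, d(L,RS)=16, d(RS,V)=39/2
step 2: merge (B,RS) at d=16, Q=-137/2; branch lengths B→59/8, RS→69/8; new cluster BRS
  updated: d(BRS,L)=9/2, d(BRS,V)=55/4
step 3: merge (BRS,L) at d=9/2, Q=-93/4; branch lengths BRS→53/8, L→-17/8; new cluster BLRS
  updated: d(BLRS,V)=57/8
step 4: merge (BLRS,V) at d=57/8; branch lengths BLRS→57/16, V→57/16; new cluster BLRSV
final tree: (((B:59/8,(R:5/2,S:1/2):69/8):53/8,L:-17/8):57/16,V:57/16)
total length: 245/8

53/8,-17/8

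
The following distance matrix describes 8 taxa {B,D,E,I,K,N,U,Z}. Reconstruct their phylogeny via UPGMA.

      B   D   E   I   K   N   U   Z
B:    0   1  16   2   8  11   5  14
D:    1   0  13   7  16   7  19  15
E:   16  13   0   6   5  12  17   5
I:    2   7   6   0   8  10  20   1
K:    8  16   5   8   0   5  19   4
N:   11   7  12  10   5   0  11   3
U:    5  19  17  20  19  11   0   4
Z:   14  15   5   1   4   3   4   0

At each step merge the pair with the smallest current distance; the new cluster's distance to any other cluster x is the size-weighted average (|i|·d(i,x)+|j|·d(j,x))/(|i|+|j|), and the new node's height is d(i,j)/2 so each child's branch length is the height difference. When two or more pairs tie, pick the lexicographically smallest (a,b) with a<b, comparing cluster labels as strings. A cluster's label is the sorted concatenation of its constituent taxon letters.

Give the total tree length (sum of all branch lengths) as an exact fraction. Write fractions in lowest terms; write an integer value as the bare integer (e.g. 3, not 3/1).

8161/280

1. join B+D (d=1) ⇒ BD; edges |B|=1/2, |D|=1/2
  updated: d(BD,E)=29/2, d(BD,I)=9/2, d(BD,K)=12, d(BD,N)=9, d(BD,U)=12, d(BD,Z)=29/2
2. join I+Z (d=1) ⇒ IZ; edges |I|=1/2, |Z|=1/2
  updated: d(BD,IZ)=19/2, d(E,IZ)=11/2, d(IZ,K)=6, d(IZ,N)=13/2, d(IZ,U)=12
3. join E+K (d=5) ⇒ EK; edges |E|=5/2, |K|=5/2
  updated: d(BD,EK)=53/4, d(EK,IZ)=23/4, d(EK,N)=17/2, d(EK,U)=18
4. join EK+IZ (d=23/4) ⇒ EIKZ; edges |EK|=3/8, |IZ|=19/8
  updated: d(BD,EIKZ)=91/8, d(EIKZ,N)=15/2, d(EIKZ,U)=15
5. join EIKZ+N (d=15/2) ⇒ EIKNZ; edges |EIKZ|=7/8, |N|=15/4
  updated: d(BD,EIKNZ)=109/10, d(EIKNZ,U)=71/5
6. join BD+EIKNZ (d=109/10) ⇒ BDEIKNZ; edges |BD|=99/20, |EIKNZ|=17/10
  updated: d(BDEIKNZ,U)=95/7
7. join BDEIKNZ+U (d=95/7) ⇒ BDEIKNUZ; edges |BDEIKNZ|=187/140, |U|=95/14
final tree: (((B:1/2,D:1/2):99/20,(((E:5/2,K:5/2):3/8,(I:1/2,Z:1/2):19/8):7/8,N:15/4):17/10):187/140,U:95/14)
total length: 8161/280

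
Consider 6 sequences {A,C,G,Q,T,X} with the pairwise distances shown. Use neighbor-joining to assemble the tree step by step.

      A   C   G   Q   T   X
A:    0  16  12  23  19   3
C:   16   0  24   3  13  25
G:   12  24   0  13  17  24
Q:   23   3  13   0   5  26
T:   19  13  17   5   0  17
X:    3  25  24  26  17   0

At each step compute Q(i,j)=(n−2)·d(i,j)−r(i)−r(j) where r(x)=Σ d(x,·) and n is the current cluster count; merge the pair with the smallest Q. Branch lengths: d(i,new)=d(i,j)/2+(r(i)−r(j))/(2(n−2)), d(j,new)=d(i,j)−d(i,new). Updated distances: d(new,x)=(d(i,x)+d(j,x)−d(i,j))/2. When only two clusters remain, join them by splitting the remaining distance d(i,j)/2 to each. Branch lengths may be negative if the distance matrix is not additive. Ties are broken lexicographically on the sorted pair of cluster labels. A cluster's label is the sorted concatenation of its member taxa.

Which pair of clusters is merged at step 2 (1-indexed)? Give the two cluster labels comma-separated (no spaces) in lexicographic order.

iteration 1: select A,X (d=3, Q=-156); attach at lengths (-5/4, 17/4); label the merged cluster AX
  updated: d(AX,C)=19, d(AX,G)=33/2, d(AX,Q)=23, d(AX,T)=33/2
iteration 2: select AX,G (d=33/2, Q=-96); attach at lengths (9, 15/2); label the merged cluster AGX
  updated: d(AGX,C)=53/4, d(AGX,Q)=39/4, d(AGX,T)=17/2
iteration 3: select AGX,T (d=17/2, Q=-41); attach at lengths (11/2, 3); label the merged cluster AGTX
  updated: d(AGTX,C)=71/8, d(AGTX,Q)=25/8
iteration 4: select AGTX,C (d=71/8, Q=-15); attach at lengths (9/2, 35/8); label the merged cluster ACGTX
  updated: d(ACGTX,Q)=-11/8
iteration 5: select ACGTX,Q (d=-11/8); attach at lengths (-11/16, -11/16); label the merged cluster ACGQTX
final tree: (((((A:-5/4,X:17/4):9,G:15/2):11/2,T:3):9/2,C:35/8):-11/16,Q:-11/16)
total length: 71/2

AX,G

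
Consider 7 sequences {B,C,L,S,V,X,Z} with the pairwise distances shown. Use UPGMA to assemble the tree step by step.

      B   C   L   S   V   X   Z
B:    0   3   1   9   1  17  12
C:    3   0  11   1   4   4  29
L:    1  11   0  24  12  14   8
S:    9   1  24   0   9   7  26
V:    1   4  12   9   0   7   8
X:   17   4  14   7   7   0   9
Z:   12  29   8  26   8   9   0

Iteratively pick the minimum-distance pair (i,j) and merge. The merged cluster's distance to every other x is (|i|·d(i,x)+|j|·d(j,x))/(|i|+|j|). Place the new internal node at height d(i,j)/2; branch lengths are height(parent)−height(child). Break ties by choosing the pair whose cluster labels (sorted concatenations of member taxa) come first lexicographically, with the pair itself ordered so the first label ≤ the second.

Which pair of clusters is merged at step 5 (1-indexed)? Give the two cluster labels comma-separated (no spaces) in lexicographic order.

iteration 1: select B,L (d=1); attach at lengths (1/2, 1/2); label the merged cluster BL
  updated: d(BL,C)=7, d(BL,S)=33/2, d(BL,V)=13/2, d(BL,X)=31/2, d(BL,Z)=10
iteration 2: select C,S (d=1); attach at lengths (1/2, 1/2); label the merged cluster CS
  updated: d(BL,CS)=47/4, d(CS,V)=13/2, d(CS,X)=11/2, d(CS,Z)=55/2
iteration 3: select CS,X (d=11/2); attach at lengths (9/4, 11/4); label the merged cluster CSX
  updated: d(BL,CSX)=13, d(CSX,V)=20/3, d(CSX,Z)=64/3
iteration 4: select BL,V (d=13/2); attach at lengths (11/4, 13/4); label the merged cluster BLV
  updated: d(BLV,CSX)=98/9, d(BLV,Z)=28/3
iteration 5: select BLV,Z (d=28/3); attach at lengths (17/12, 14/3); label the merged cluster BLVZ
  updated: d(BLVZ,CSX)=27/2
iteration 6: select BLVZ,CSX (d=27/2); attach at lengths (25/12, 4); label the merged cluster BCLSVXZ
final tree: ((((B:1/2,L:1/2):11/4,V:13/4):17/12,Z:14/3):25/12,((C:1/2,S:1/2):9/4,X:11/4):4)
total length: 151/6

BLV,Z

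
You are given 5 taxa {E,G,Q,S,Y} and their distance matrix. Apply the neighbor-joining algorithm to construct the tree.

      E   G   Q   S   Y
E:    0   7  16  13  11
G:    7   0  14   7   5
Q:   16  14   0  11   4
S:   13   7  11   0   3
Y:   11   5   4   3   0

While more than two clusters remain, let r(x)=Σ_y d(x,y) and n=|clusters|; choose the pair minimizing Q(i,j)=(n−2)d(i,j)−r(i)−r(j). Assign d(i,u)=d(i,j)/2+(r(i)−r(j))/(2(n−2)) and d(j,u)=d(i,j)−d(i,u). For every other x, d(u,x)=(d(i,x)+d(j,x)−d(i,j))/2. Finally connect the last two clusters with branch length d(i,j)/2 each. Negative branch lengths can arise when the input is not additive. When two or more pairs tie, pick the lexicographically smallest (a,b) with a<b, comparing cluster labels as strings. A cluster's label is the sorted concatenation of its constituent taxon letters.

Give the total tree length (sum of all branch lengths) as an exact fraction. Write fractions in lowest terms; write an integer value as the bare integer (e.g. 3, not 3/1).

iteration 1: select E,G (d=7, Q=-59); attach at lengths (35/6, 7/6); label the merged cluster EG
  updated: d(EG,Q)=23/2, d(EG,S)=13/2, d(EG,Y)=9/2
iteration 2: select EG,S (d=13/2, Q=-30); attach at lengths (15/4, 11/4); label the merged cluster EGS
  updated: d(EGS,Q)=8, d(EGS,Y)=1/2
iteration 3: select EGS,Q (d=8, Q=-25/2); attach at lengths (9/4, 23/4); label the merged cluster EGQS
  updated: d(EGQS,Y)=-7/4
iteration 4: select EGQS,Y (d=-7/4); attach at lengths (-7/8, -7/8); label the merged cluster EGQSY
final tree: ((((E:35/6,G:7/6):15/4,S:11/4):9/4,Q:23/4):-7/8,Y:-7/8)
total length: 79/4

79/4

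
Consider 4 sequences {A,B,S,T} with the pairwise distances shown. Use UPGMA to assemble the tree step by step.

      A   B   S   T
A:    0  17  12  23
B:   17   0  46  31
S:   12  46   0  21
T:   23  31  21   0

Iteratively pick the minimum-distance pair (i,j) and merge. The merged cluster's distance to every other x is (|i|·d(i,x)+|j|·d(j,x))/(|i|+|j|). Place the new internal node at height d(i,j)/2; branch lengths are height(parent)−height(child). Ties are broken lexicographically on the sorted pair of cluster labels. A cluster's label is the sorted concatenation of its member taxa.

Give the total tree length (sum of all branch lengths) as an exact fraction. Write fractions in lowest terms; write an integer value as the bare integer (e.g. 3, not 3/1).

145/3

iteration 1: select A,S (d=12); attach at lengths (6, 6); label the merged cluster AS
  updated: d(AS,B)=63/2, d(AS,T)=22
iteration 2: select AS,T (d=22); attach at lengths (5, 11); label the merged cluster AST
  updated: d(AST,B)=94/3
iteration 3: select AST,B (d=94/3); attach at lengths (14/3, 47/3); label the merged cluster ABST
final tree: (((A:6,S:6):5,T:11):14/3,B:47/3)
total length: 145/3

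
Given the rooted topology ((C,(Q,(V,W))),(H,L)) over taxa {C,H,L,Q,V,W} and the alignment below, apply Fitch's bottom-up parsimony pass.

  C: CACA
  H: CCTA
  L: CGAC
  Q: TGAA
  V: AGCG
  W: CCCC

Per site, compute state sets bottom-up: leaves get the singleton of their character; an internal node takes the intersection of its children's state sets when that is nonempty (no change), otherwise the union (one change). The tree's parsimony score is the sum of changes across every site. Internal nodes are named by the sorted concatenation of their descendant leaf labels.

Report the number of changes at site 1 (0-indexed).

[col 0] VW: children V:{A}, W:{C} ∪→ {A,C}; cost 1
[col 0] QVW: children Q:{T}, VW:{A,C} ∪→ {A,C,T}; cost 1
[col 0] CQVW: children C:{C}, QVW:{A,C,T} ∩→ {C}; cost 0
[col 0] HL: children H:{C}, L:{C} ∩→ {C}; cost 0
[col 0] CHLQVW: children CQVW:{C}, HL:{C} ∩→ {C}; cost 0
[col 1] VW: children V:{G}, W:{C} ∪→ {C,G}; cost 1
[col 1] QVW: children Q:{G}, VW:{C,G} ∩→ {G}; cost 0
[col 1] CQVW: children C:{A}, QVW:{G} ∪→ {A,G}; cost 1
[col 1] HL: children H:{C}, L:{G} ∪→ {C,G}; cost 1
[col 1] CHLQVW: children CQVW:{A,G}, HL:{C,G} ∩→ {G}; cost 0
[col 2] VW: children V:{C}, W:{C} ∩→ {C}; cost 0
[col 2] QVW: children Q:{A}, VW:{C} ∪→ {A,C}; cost 1
[col 2] CQVW: children C:{C}, QVW:{A,C} ∩→ {C}; cost 0
[col 2] HL: children H:{T}, L:{A} ∪→ {A,T}; cost 1
[col 2] CHLQVW: children CQVW:{C}, HL:{A,T} ∪→ {A,C,T}; cost 1
[col 3] VW: children V:{G}, W:{C} ∪→ {C,G}; cost 1
[col 3] QVW: children Q:{A}, VW:{C,G} ∪→ {A,C,G}; cost 1
[col 3] CQVW: children C:{A}, QVW:{A,C,G} ∩→ {A}; cost 0
[col 3] HL: children H:{A}, L:{C} ∪→ {A,C}; cost 1
[col 3] CHLQVW: children CQVW:{A}, HL:{A,C} ∩→ {A}; cost 0
per-site changes: [2, 3, 3, 3]; total = 11

3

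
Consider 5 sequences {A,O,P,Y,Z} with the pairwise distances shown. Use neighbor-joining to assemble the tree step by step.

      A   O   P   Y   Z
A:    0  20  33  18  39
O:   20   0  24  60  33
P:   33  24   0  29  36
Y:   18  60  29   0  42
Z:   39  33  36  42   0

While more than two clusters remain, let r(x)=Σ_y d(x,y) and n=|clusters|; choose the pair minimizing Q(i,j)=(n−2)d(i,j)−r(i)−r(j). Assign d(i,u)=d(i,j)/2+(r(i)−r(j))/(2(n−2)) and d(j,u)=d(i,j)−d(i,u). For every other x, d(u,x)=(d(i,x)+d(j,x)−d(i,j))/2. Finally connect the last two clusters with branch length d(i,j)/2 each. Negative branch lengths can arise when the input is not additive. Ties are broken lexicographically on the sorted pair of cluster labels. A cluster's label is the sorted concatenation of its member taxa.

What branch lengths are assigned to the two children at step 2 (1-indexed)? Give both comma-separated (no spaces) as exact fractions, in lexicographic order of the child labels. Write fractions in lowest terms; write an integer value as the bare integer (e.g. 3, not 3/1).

1. join A+Y (d=18, Q=-205) ⇒ AY; edges |A|=5/2, |Y|=31/2
  updated: d(AY,O)=31, d(AY,P)=22, d(AY,Z)=63/2
2. join AY+P (d=22, Q=-245/2) ⇒ APY; edges |AY|=93/8, |P|=83/8
  updated: d(APY,O)=33/2, d(APY,Z)=91/4
3. join APY+O (d=33/2, Q=-289/4) ⇒ AOPY; edges |APY|=25/8, |O|=107/8
  updated: d(AOPY,Z)=157/8
4. join AOPY+Z (d=157/8) ⇒ AOPYZ; edges |AOPY|=157/16, |Z|=157/16
final tree: ((((A:5/2,Y:31/2):93/8,P:83/8):25/8,O:107/8):157/16,Z:157/16)
total length: 609/8

93/8,83/8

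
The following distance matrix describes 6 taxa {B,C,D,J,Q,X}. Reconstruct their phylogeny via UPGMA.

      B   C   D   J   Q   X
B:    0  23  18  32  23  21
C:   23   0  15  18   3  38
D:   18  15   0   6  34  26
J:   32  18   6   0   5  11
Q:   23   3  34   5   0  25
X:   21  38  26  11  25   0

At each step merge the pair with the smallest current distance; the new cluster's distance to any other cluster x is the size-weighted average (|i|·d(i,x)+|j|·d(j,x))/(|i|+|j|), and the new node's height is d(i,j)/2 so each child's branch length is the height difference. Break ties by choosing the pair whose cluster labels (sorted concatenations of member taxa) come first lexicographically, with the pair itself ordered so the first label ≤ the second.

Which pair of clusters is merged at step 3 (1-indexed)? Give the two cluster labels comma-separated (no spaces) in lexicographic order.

iteration 1: select C,Q (d=3); attach at lengths (3/2, 3/2); label the merged cluster CQ
  updated: d(B,CQ)=23, d(CQ,D)=49/2, d(CQ,J)=23/2, d(CQ,X)=63/2
iteration 2: select D,J (d=6); attach at lengths (3, 3); label the merged cluster DJ
  updated: d(B,DJ)=25, d(CQ,DJ)=18, d(DJ,X)=37/2
iteration 3: select CQ,DJ (d=18); attach at lengths (15/2, 6); label the merged cluster CDJQ
  updated: d(B,CDJQ)=24, d(CDJQ,X)=25
iteration 4: select B,X (d=21); attach at lengths (21/2, 21/2); label the merged cluster BX
  updated: d(BX,CDJQ)=49/2
iteration 5: select BX,CDJQ (d=49/2); attach at lengths (7/4, 13/4); label the merged cluster BCDJQX
final tree: ((B:21/2,X:21/2):7/4,((C:3/2,Q:3/2):15/2,(D:3,J:3):6):13/4)
total length: 97/2

CQ,DJ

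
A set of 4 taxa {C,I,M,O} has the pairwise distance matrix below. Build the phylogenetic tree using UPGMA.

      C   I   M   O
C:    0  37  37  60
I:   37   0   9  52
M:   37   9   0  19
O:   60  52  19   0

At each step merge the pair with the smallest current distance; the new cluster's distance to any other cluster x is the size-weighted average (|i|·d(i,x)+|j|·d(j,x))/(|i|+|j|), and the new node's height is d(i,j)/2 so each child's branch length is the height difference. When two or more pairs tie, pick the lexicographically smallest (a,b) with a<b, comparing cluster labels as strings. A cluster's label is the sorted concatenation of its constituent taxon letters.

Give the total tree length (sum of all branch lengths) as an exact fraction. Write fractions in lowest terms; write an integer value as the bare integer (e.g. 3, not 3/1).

iteration 1: select I,M (d=9); attach at lengths (9/2, 9/2); label the merged cluster IM
  updated: d(C,IM)=37, d(IM,O)=71/2
iteration 2: select IM,O (d=71/2); attach at lengths (53/4, 71/4); label the merged cluster IMO
  updated: d(C,IMO)=134/3
iteration 3: select C,IMO (d=134/3); attach at lengths (67/3, 55/12); label the merged cluster CIMO
final tree: (C:67/3,((I:9/2,M:9/2):53/4,O:71/4):55/12)
total length: 803/12

803/12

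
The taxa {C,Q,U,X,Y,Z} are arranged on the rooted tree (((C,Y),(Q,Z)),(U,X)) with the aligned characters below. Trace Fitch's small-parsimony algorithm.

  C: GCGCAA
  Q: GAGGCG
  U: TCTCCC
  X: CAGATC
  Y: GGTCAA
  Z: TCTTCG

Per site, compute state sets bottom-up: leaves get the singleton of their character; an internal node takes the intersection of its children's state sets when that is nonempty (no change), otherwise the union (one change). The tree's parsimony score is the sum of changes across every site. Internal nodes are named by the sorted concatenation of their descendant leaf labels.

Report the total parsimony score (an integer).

[col 0] CY: children C:{G}, Y:{G} ∩→ {G}; cost 0
[col 0] QZ: children Q:{G}, Z:{T} ∪→ {G,T}; cost 1
[col 0] CQYZ: children CY:{G}, QZ:{G,T} ∩→ {G}; cost 0
[col 0] UX: children U:{T}, X:{C} ∪→ {C,T}; cost 1
[col 0] CQUXYZ: children CQYZ:{G}, UX:{C,T} ∪→ {C,G,T}; cost 1
[col 1] CY: children C:{C}, Y:{G} ∪→ {C,G}; cost 1
[col 1] QZ: children Q:{A}, Z:{C} ∪→ {A,C}; cost 1
[col 1] CQYZ: children CY:{C,G}, QZ:{A,C} ∩→ {C}; cost 0
[col 1] UX: children U:{C}, X:{A} ∪→ {A,C}; cost 1
[col 1] CQUXYZ: children CQYZ:{C}, UX:{A,C} ∩→ {C}; cost 0
[col 2] CY: children C:{G}, Y:{T} ∪→ {G,T}; cost 1
[col 2] QZ: children Q:{G}, Z:{T} ∪→ {G,T}; cost 1
[col 2] CQYZ: children CY:{G,T}, QZ:{G,T} ∩→ {G,T}; cost 0
[col 2] UX: children U:{T}, X:{G} ∪→ {G,T}; cost 1
[col 2] CQUXYZ: children CQYZ:{G,T}, UX:{G,T} ∩→ {G,T}; cost 0
[col 3] CY: children C:{C}, Y:{C} ∩→ {C}; cost 0
[col 3] QZ: children Q:{G}, Z:{T} ∪→ {G,T}; cost 1
[col 3] CQYZ: children CY:{C}, QZ:{G,T} ∪→ {C,G,T}; cost 1
[col 3] UX: children U:{C}, X:{A} ∪→ {A,C}; cost 1
[col 3] CQUXYZ: children CQYZ:{C,G,T}, UX:{A,C} ∩→ {C}; cost 0
[col 4] CY: children C:{A}, Y:{A} ∩→ {A}; cost 0
[col 4] QZ: children Q:{C}, Z:{C} ∩→ {C}; cost 0
[col 4] CQYZ: children CY:{A}, QZ:{C} ∪→ {A,C}; cost 1
[col 4] UX: children U:{C}, X:{T} ∪→ {C,T}; cost 1
[col 4] CQUXYZ: children CQYZ:{A,C}, UX:{C,T} ∩→ {C}; cost 0
[col 5] CY: children C:{A}, Y:{A} ∩→ {A}; cost 0
[col 5] QZ: children Q:{G}, Z:{G} ∩→ {G}; cost 0
[col 5] CQYZ: children CY:{A}, QZ:{G} ∪→ {A,G}; cost 1
[col 5] UX: children U:{C}, X:{C} ∩→ {C}; cost 0
[col 5] CQUXYZ: children CQYZ:{A,G}, UX:{C} ∪→ {A,C,G}; cost 1
per-site changes: [3, 3, 3, 3, 2, 2]; total = 16

16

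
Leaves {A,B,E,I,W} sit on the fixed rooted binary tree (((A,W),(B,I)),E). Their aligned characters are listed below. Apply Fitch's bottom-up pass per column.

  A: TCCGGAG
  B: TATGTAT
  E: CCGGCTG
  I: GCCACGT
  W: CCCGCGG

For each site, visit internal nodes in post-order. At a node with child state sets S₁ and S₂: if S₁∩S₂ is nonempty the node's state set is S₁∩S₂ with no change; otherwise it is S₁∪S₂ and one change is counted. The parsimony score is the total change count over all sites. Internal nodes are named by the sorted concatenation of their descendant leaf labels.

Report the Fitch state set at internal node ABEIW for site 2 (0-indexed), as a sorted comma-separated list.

site 0, node AW: A={T} ∪ W={C} → {C,T} (+1)
site 0, node BI: B={T} ∪ I={G} → {G,T} (+1)
site 0, node ABIW: AW={C,T} ∩ BI={G,T} → {T} (+0)
site 0, node ABEIW: ABIW={T} ∪ E={C} → {C,T} (+1)
site 1, node AW: A={C} ∩ W={C} → {C} (+0)
site 1, node BI: B={A} ∪ I={C} → {A,C} (+1)
site 1, node ABIW: AW={C} ∩ BI={A,C} → {C} (+0)
site 1, node ABEIW: ABIW={C} ∩ E={C} → {C} (+0)
site 2, node AW: A={C} ∩ W={C} → {C} (+0)
site 2, node BI: B={T} ∪ I={C} → {C,T} (+1)
site 2, node ABIW: AW={C} ∩ BI={C,T} → {C} (+0)
site 2, node ABEIW: ABIW={C} ∪ E={G} → {C,G} (+1)
site 3, node AW: A={G} ∩ W={G} → {G} (+0)
site 3, node BI: B={G} ∪ I={A} → {A,G} (+1)
site 3, node ABIW: AW={G} ∩ BI={A,G} → {G} (+0)
site 3, node ABEIW: ABIW={G} ∩ E={G} → {G} (+0)
site 4, node AW: A={G} ∪ W={C} → {C,G} (+1)
site 4, node BI: B={T} ∪ I={C} → {C,T} (+1)
site 4, node ABIW: AW={C,G} ∩ BI={C,T} → {C} (+0)
site 4, node ABEIW: ABIW={C} ∩ E={C} → {C} (+0)
site 5, node AW: A={A} ∪ W={G} → {A,G} (+1)
site 5, node BI: B={A} ∪ I={G} → {A,G} (+1)
site 5, node ABIW: AW={A,G} ∩ BI={A,G} → {A,G} (+0)
site 5, node ABEIW: ABIW={A,G} ∪ E={T} → {A,G,T} (+1)
site 6, node AW: A={G} ∩ W={G} → {G} (+0)
site 6, node BI: B={T} ∩ I={T} → {T} (+0)
site 6, node ABIW: AW={G} ∪ BI={T} → {G,T} (+1)
site 6, node ABEIW: ABIW={G,T} ∩ E={G} → {G} (+0)
per-site changes: [3, 1, 2, 1, 2, 3, 1]; total = 13

C,G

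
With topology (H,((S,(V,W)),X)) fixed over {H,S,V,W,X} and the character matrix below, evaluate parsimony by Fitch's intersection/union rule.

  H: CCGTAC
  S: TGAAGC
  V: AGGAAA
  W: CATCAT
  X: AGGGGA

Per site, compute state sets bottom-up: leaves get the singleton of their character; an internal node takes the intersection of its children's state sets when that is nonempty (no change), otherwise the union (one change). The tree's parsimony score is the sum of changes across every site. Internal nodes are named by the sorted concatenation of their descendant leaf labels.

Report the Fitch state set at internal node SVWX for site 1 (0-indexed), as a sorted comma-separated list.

site 0, node VW: V={A} ∪ W={C} → {A,C} (+1)
site 0, node SVW: S={T} ∪ VW={A,C} → {A,C,T} (+1)
site 0, node SVWX: SVW={A,C,T} ∩ X={A} → {A} (+0)
site 0, node HSVWX: H={C} ∪ SVWX={A} → {A,C} (+1)
site 1, node VW: V={G} ∪ W={A} → {A,G} (+1)
site 1, node SVW: S={G} ∩ VW={A,G} → {G} (+0)
site 1, node SVWX: SVW={G} ∩ X={G} → {G} (+0)
site 1, node HSVWX: H={C} ∪ SVWX={G} → {C,G} (+1)
site 2, node VW: V={G} ∪ W={T} → {G,T} (+1)
site 2, node SVW: S={A} ∪ VW={G,T} → {A,G,T} (+1)
site 2, node SVWX: SVW={A,G,T} ∩ X={G} → {G} (+0)
site 2, node HSVWX: H={G} ∩ SVWX={G} → {G} (+0)
site 3, node VW: V={A} ∪ W={C} → {A,C} (+1)
site 3, node SVW: S={A} ∩ VW={A,C} → {A} (+0)
site 3, node SVWX: SVW={A} ∪ X={G} → {A,G} (+1)
site 3, node HSVWX: H={T} ∪ SVWX={A,G} → {A,G,T} (+1)
site 4, node VW: V={A} ∩ W={A} → {A} (+0)
site 4, node SVW: S={G} ∪ VW={A} → {A,G} (+1)
site 4, node SVWX: SVW={A,G} ∩ X={G} → {G} (+0)
site 4, node HSVWX: H={A} ∪ SVWX={G} → {A,G} (+1)
site 5, node VW: V={A} ∪ W={T} → {A,T} (+1)
site 5, node SVW: S={C} ∪ VW={A,T} → {A,C,T} (+1)
site 5, node SVWX: SVW={A,C,T} ∩ X={A} → {A} (+0)
site 5, node HSVWX: H={C} ∪ SVWX={A} → {A,C} (+1)
per-site changes: [3, 2, 2, 3, 2, 3]; total = 15

G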